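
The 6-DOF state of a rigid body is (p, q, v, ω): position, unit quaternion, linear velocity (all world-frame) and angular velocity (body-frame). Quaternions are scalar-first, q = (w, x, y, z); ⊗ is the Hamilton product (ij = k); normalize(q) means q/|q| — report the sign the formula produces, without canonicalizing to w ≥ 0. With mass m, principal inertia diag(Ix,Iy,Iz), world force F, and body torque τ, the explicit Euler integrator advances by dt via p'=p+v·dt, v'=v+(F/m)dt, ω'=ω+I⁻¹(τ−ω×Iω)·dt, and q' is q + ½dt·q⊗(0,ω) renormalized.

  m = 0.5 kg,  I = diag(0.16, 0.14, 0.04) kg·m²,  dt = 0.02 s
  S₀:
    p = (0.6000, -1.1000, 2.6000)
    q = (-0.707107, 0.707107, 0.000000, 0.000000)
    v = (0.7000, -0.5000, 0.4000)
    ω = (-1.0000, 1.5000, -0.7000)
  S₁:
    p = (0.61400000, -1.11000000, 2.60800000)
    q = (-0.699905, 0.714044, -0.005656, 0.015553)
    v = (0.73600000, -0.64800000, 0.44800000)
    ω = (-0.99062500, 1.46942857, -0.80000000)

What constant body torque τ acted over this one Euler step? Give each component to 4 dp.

τ = (0.1800, -0.1300, -0.1700)

Δω = ω₁−ω₀ = (0.00937500, -0.03057143, -0.10000000)
applied torque τ = (0.1800, -0.1300, -0.1700)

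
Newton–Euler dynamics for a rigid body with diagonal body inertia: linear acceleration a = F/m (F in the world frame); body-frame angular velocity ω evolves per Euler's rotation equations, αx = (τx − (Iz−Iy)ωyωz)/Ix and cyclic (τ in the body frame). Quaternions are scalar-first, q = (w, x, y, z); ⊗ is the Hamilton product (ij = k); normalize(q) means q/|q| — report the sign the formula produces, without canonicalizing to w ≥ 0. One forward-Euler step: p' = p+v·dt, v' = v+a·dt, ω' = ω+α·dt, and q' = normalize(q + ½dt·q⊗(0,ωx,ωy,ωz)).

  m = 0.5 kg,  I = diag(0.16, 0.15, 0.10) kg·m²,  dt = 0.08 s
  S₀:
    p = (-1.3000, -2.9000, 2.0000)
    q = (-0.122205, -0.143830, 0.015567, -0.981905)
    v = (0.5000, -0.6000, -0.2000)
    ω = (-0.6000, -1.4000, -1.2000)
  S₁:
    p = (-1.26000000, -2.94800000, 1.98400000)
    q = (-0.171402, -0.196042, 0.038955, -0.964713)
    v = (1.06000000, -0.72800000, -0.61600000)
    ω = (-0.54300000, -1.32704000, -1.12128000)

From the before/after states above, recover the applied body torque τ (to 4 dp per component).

τ = (0.0300, 0.1800, 0.0900)

Δω = ω₁−ω₀ = (0.05700000, 0.07296000, 0.07872000)
ω₀×(Iω₀) = (-0.0840, 0.0432, -0.0084)
τ = I·(Δω/dt) + ω₀×(Iω₀) = (0.0300, 0.1800, 0.0900)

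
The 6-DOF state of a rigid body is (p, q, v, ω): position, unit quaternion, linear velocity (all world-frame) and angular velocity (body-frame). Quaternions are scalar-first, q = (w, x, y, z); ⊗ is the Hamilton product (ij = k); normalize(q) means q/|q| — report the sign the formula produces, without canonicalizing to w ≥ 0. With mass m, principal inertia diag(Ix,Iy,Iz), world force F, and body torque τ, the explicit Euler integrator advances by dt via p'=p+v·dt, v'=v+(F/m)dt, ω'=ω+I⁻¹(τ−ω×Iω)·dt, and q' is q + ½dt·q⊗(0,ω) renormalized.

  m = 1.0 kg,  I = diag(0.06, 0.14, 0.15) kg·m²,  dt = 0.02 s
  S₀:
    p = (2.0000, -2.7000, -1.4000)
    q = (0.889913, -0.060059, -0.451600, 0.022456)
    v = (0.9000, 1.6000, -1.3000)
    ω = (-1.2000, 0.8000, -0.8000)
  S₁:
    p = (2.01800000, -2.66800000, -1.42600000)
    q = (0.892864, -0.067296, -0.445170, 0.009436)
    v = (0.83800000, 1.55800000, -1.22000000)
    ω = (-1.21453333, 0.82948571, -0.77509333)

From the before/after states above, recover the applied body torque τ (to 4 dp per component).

ω₁ − ω₀ = (-0.01453333, 0.02948571, 0.02490667)
ω₀×(Iω₀) = (-0.0064, -0.0864, -0.0768)
τ = I·(Δω/dt) + ω₀×(Iω₀) = (-0.0500, 0.1200, 0.1100)

τ = (-0.0500, 0.1200, 0.1100)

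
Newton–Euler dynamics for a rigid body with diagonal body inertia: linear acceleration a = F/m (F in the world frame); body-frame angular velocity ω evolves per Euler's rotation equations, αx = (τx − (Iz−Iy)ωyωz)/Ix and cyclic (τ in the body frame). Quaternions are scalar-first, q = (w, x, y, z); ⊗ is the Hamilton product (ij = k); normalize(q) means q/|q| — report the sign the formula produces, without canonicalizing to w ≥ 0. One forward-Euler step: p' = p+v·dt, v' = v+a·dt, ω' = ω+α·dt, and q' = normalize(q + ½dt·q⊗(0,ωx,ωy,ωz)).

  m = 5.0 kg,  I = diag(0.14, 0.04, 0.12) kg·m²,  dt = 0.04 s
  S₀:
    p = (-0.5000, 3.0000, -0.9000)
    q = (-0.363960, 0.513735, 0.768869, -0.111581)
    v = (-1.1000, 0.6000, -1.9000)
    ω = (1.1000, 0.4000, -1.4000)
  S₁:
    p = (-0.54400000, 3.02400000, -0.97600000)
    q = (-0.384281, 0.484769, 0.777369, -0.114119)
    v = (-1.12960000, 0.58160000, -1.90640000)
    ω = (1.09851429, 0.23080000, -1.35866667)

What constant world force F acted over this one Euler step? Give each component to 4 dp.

Δv = v₁−v₀ = (-0.02960000, -0.01840000, -0.00640000)
applied force F = (-3.7000, -2.3000, -0.8000)

F = (-3.7000, -2.3000, -0.8000)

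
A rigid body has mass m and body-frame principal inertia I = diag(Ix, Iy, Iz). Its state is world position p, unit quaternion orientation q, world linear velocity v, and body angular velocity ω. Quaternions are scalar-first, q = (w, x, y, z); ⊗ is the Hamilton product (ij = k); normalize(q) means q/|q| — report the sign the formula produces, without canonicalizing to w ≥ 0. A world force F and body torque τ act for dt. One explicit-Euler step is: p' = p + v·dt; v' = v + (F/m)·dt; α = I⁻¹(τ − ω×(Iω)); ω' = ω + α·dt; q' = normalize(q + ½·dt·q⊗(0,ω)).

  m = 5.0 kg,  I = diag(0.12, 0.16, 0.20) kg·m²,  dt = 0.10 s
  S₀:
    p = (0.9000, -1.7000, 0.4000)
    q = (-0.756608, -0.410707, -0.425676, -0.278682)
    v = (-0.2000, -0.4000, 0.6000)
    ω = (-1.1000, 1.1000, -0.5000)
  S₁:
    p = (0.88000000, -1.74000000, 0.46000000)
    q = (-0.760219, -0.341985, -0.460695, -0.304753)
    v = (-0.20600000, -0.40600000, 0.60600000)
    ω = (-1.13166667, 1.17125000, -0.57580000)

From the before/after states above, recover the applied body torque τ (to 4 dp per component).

ω₁ − ω₀ = (-0.03166667, 0.07125000, -0.07580000)
I·α + gyro = (-0.0600, 0.0700, -0.2000)

τ = (-0.0600, 0.0700, -0.2000)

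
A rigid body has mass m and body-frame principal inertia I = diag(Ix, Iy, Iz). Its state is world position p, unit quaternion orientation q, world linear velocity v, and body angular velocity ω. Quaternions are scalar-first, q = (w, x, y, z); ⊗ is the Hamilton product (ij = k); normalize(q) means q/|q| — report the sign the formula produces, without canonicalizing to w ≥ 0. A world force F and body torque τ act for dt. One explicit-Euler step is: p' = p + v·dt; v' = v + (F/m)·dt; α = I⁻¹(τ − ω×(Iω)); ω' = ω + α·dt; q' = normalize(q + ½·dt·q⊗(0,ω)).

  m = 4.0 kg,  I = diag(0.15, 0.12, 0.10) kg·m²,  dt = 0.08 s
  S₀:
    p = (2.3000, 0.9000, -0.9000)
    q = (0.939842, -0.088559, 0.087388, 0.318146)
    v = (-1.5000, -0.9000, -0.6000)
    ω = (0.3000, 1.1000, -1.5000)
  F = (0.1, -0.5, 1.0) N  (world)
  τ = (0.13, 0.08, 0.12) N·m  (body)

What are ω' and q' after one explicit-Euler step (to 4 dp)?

ω' = (0.3517, 1.1683, -1.3961)
q' = (0.9534, -0.0962, 0.1269, 0.2561)

α = I⁻¹(τ − ω×Iω) = (0.6467, 0.8542, 1.2990)
new body rate ω' = (0.3517, 1.1683, -1.3961)
Hamilton product q⊗(0,ω) = (0.4076599, -0.1990900, 0.9964315, -1.5333943)
q' = normalize(q + ½dt·q⊗(0,ω)) = (0.9534, -0.0962, 0.1269, 0.2561)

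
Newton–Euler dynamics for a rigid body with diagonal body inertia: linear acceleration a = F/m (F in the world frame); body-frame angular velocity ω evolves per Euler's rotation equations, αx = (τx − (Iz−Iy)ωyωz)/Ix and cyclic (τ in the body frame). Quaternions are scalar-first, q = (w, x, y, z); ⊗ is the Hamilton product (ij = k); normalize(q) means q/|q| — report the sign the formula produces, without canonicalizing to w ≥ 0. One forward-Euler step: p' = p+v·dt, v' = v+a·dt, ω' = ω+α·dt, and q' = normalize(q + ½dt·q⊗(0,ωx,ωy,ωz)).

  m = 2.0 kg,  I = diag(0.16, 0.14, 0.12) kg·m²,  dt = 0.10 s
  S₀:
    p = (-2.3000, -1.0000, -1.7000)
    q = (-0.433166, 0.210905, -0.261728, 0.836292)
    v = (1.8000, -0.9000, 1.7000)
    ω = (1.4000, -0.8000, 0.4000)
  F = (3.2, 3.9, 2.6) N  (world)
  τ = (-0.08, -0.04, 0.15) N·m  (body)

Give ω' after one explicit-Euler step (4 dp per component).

ω×(Iω) gyroscopic = (0.0064, 0.0224, 0.0224)
α = I⁻¹(τ − ω×Iω) = (-0.5400, -0.4457, 1.0633)
ω + α·dt = (1.3460, -0.8446, 0.5063)

ω' = (1.3460, -0.8446, 0.5063)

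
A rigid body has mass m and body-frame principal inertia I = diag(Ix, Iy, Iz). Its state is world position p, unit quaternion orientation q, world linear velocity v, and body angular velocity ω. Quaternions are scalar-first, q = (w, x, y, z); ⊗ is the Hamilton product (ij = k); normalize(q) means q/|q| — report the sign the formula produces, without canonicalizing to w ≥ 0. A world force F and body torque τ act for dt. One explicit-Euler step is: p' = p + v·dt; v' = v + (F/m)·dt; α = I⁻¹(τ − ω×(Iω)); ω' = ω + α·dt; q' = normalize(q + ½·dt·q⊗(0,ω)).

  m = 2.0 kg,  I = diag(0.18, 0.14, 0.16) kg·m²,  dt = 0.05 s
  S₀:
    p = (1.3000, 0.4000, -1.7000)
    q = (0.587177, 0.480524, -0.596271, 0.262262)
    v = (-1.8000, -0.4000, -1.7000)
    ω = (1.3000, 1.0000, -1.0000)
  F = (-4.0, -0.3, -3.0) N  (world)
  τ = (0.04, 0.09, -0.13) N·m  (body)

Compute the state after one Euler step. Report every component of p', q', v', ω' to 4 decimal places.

a = (-2.0000, -0.1500, -1.5000)
p' = p + v·dt = (1.2100, 0.3800, -1.7850)
v' = v + a·dt = (-1.9000, -0.4075, -1.7750)
angular accel α = (0.3333, 0.8286, -0.4875)
ω' = ω + α·dt = (1.3167, 1.0414, -1.0244)
Hamilton product q⊗(0,ω) = (0.2338518, 1.0973391, 1.4086416, 0.6684993)
q + ½dt·q⊗(0,ω), renormalized = (0.5923, 0.5074, -0.5604, 0.2787)

p' = (1.2100, 0.3800, -1.7850)
q' = (0.5923, 0.5074, -0.5604, 0.2787)
v' = (-1.9000, -0.4075, -1.7750)
ω' = (1.3167, 1.0414, -1.0244)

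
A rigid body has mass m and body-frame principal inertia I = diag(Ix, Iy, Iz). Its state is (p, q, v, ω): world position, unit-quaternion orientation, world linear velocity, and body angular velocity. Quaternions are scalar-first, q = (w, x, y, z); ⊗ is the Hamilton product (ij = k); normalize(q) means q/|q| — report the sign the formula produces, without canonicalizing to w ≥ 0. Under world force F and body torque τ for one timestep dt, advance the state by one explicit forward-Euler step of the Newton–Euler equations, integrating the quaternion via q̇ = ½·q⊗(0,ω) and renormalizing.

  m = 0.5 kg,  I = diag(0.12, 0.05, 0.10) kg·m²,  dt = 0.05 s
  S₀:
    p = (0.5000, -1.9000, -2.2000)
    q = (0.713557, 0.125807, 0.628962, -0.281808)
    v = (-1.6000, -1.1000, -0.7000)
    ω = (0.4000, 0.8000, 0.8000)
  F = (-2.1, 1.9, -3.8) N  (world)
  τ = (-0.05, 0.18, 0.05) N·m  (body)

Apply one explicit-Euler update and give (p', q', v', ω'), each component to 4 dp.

p' = (0.4200, -1.9550, -2.2350)
q' = (0.7050, 0.1511, 0.6376, -0.2712)
v' = (-1.8100, -0.9100, -1.0800)
ω' = (0.3658, 0.9736, 0.8362)

(τ − ω×Iω)/I = (-0.6833, 3.4720, 0.7240)
new body rate ω' = (0.3658, 0.9736, 0.8362)
2q̇ = q⊗(0,ω) = (-0.3280460, 1.0140388, 0.3574768, 0.4199064)
updated quaternion q' = (0.7050, 0.1511, 0.6376, -0.2712)
a = (-4.2000, 3.8000, -7.6000)
p' = p + v·dt = (0.4200, -1.9550, -2.2350)
new velocity v' = (-1.8100, -0.9100, -1.0800)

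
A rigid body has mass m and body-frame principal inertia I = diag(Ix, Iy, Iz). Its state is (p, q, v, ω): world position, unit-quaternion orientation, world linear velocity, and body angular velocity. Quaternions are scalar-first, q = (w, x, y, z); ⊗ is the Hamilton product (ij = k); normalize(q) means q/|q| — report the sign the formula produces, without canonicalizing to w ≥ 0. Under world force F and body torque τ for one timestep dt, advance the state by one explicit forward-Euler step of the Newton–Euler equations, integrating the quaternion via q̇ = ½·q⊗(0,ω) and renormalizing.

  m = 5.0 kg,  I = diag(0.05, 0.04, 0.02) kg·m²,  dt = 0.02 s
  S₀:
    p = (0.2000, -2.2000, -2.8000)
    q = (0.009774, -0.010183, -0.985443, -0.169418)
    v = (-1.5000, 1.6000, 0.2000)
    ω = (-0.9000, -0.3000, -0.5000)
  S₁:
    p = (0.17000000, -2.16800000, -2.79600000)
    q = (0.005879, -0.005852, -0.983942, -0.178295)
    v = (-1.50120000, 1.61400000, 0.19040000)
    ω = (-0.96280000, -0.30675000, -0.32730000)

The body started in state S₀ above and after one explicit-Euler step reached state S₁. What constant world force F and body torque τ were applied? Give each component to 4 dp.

F = (-0.3000, 3.5000, -2.4000)
τ = (-0.1600, 0.0000, 0.1700)

velocity change Δv = (-0.00120000, 0.01400000, -0.00960000)
applied force F = (-0.3000, 3.5000, -2.4000)
rate change Δω = (-0.06280000, -0.00675000, 0.17270000)
gyro term ω₀×Iω₀ = (-0.0030, 0.0135, -0.0027)
I·α + gyro = (-0.1600, 0.0000, 0.1700)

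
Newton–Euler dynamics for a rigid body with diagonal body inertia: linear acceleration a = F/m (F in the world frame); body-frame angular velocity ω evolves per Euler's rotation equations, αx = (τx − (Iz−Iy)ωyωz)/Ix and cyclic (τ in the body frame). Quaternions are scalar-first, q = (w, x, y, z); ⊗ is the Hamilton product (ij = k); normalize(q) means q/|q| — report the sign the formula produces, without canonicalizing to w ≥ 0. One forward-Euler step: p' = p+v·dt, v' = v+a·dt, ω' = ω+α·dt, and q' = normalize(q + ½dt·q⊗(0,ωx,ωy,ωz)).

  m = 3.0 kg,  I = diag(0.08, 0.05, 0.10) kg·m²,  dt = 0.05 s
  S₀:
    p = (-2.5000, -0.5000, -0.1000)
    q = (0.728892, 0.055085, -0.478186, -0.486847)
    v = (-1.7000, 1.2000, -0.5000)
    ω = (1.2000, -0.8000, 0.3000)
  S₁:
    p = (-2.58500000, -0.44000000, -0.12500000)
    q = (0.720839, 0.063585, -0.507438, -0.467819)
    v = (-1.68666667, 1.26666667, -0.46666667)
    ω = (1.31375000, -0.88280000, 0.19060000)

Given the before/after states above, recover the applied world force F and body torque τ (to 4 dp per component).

F = (0.8000, 4.0000, 2.0000)
τ = (0.1700, -0.0900, -0.1900)

rate change Δω = (0.11375000, -0.08280000, -0.10940000)
τ = I·(Δω/dt) + ω₀×(Iω₀) = (0.1700, -0.0900, -0.1900)
v₁ − v₀ = (0.01333333, 0.06666667, 0.03333333)
applied force F = (0.8000, 4.0000, 2.0000)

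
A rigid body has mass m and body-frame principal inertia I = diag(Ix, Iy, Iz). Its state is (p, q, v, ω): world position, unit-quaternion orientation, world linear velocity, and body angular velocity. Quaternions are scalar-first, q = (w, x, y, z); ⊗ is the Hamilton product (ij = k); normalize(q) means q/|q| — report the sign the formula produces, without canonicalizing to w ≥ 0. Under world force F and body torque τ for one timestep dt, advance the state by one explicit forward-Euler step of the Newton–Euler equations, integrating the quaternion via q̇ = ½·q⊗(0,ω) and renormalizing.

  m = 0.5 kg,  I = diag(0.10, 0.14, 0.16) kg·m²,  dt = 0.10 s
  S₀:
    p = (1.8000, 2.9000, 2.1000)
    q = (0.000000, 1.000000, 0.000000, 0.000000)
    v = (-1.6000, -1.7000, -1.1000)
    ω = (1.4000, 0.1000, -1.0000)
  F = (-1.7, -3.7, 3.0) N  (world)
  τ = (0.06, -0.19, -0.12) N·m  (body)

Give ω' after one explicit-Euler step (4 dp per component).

α = I⁻¹(τ − ω×Iω) = (0.6200, -1.9571, -0.7850)
new body rate ω' = (1.4620, -0.0957, -1.0785)

ω' = (1.4620, -0.0957, -1.0785)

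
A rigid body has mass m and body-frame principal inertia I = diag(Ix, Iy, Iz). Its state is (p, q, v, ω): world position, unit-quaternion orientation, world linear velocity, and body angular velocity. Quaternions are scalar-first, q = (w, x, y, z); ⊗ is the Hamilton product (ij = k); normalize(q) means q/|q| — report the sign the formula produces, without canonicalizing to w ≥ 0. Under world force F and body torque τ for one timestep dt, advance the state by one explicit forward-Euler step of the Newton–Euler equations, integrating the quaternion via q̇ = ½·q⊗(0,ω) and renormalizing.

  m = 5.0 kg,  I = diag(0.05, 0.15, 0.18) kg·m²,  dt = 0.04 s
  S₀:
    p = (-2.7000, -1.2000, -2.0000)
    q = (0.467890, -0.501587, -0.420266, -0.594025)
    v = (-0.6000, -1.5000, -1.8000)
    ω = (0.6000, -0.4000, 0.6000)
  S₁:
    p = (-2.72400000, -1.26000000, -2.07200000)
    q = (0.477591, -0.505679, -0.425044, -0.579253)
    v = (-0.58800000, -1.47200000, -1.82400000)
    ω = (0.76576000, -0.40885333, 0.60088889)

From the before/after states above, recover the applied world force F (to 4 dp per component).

velocity change Δv = (0.01200000, 0.02800000, -0.02400000)
m·(v₁−v₀)/dt = (1.5000, 3.5000, -3.0000)

F = (1.5000, 3.5000, -3.0000)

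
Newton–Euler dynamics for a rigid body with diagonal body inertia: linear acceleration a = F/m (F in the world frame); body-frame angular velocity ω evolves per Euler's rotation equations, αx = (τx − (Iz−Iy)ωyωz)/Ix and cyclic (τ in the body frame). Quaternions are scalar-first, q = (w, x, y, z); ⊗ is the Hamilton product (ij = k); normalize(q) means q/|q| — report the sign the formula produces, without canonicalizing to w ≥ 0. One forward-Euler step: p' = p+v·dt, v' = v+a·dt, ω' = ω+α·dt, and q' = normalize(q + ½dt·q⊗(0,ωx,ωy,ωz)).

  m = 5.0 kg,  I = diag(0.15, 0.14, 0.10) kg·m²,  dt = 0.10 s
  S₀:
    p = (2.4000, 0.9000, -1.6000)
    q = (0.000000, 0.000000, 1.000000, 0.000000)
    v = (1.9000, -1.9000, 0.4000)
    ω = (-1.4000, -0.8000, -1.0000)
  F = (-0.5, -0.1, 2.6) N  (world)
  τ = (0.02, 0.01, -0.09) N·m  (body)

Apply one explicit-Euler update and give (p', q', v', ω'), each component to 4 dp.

new position p' = (2.5900, 0.7100, -1.5600)
v + (F/m)dt = (1.8900, -1.9020, 0.4520)
(τ − ω×Iω)/I = (0.3467, -0.4286, -0.7880)
ω + α·dt = (-1.3653, -0.8429, -1.0788)
2q̇ = q⊗(0,ω) = (0.8000000, -1.0000000, 0.0000000, 1.4000000)
q + ½dt·q⊗(0,ω), renormalized = (0.0398, -0.0498, 0.9955, 0.0697)

p' = (2.5900, 0.7100, -1.5600)
q' = (0.0398, -0.0498, 0.9955, 0.0697)
v' = (1.8900, -1.9020, 0.4520)
ω' = (-1.3653, -0.8429, -1.0788)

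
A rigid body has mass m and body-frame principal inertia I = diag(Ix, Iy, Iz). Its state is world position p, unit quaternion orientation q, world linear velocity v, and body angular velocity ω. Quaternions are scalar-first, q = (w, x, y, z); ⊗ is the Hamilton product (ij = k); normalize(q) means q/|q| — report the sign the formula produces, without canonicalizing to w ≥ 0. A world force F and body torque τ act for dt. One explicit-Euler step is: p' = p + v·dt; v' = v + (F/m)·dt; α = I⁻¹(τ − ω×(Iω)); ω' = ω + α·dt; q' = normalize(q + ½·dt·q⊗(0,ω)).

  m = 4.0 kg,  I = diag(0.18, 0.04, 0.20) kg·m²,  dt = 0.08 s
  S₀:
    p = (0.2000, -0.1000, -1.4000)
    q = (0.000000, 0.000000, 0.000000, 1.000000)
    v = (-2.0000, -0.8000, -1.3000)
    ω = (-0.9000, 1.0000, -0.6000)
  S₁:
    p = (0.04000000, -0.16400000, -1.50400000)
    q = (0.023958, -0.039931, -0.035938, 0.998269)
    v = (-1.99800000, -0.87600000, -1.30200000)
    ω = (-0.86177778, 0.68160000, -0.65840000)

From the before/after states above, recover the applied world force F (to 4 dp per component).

F = (0.1000, -3.8000, -0.1000)

velocity change Δv = (0.00200000, -0.07600000, -0.00200000)
F = m·Δv/dt = (0.1000, -3.8000, -0.1000)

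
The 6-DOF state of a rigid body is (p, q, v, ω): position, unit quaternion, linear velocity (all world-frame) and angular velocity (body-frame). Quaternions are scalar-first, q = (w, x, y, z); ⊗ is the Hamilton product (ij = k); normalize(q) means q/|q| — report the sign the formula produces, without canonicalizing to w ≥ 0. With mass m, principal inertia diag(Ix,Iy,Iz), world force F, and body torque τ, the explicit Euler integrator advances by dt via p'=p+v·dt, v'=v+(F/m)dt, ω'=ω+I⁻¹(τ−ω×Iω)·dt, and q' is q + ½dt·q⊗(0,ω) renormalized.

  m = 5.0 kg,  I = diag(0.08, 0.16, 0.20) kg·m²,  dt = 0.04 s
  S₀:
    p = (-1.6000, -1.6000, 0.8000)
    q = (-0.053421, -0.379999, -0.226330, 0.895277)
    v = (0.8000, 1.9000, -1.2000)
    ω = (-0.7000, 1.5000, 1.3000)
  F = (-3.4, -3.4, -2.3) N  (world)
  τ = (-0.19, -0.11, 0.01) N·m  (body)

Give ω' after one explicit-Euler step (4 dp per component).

ω' = (-0.8340, 1.4452, 1.3188)

gyro term ω×Iω = (0.0780, 0.1092, -0.0840)
(τ − ω×Iω)/I = (-3.3500, -1.3700, 0.4700)
ω' = ω + α·dt = (-0.8340, 1.4452, 1.3188)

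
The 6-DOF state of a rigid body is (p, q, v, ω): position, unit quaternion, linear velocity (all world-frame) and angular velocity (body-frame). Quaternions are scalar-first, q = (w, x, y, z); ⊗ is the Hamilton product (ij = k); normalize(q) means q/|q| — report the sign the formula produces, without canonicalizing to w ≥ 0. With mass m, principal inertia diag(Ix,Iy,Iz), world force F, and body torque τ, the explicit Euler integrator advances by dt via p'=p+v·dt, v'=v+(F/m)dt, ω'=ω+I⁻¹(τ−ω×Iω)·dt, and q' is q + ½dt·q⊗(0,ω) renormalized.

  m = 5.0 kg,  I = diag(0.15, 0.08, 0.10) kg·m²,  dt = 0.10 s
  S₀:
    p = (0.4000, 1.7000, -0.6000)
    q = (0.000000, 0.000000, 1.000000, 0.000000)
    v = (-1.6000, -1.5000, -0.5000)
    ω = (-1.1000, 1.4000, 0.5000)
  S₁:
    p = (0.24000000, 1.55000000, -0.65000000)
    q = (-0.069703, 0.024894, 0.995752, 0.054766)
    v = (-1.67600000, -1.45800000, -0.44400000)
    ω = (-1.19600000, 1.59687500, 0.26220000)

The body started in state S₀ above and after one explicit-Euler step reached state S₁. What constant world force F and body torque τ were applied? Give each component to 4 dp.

F = (-3.8000, 2.1000, 2.8000)
τ = (-0.1300, 0.1300, -0.1300)

v₁ − v₀ = (-0.07600000, 0.04200000, 0.05600000)
m·(v₁−v₀)/dt = (-3.8000, 2.1000, 2.8000)
Δω = ω₁−ω₀ = (-0.09600000, 0.19687500, -0.23780000)
τ = I·(Δω/dt) + ω₀×(Iω₀) = (-0.1300, 0.1300, -0.1300)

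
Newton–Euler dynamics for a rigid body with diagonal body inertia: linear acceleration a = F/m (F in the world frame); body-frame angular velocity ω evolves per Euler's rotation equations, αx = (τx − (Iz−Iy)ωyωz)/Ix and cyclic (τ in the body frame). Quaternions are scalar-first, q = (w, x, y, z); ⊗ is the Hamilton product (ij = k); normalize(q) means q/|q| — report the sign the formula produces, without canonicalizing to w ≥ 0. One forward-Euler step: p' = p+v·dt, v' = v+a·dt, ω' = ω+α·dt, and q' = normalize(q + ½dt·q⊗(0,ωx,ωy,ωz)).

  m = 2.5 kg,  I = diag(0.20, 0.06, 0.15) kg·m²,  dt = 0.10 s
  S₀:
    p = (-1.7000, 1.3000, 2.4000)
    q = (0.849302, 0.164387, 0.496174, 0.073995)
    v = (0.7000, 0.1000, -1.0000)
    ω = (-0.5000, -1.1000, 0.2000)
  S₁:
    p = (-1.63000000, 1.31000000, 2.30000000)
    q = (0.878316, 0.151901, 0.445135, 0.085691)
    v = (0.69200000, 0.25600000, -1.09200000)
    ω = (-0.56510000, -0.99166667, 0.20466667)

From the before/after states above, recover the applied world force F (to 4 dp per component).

velocity change Δv = (-0.00800000, 0.15600000, -0.09200000)
m·(v₁−v₀)/dt = (-0.2000, 3.9000, -2.3000)

F = (-0.2000, 3.9000, -2.3000)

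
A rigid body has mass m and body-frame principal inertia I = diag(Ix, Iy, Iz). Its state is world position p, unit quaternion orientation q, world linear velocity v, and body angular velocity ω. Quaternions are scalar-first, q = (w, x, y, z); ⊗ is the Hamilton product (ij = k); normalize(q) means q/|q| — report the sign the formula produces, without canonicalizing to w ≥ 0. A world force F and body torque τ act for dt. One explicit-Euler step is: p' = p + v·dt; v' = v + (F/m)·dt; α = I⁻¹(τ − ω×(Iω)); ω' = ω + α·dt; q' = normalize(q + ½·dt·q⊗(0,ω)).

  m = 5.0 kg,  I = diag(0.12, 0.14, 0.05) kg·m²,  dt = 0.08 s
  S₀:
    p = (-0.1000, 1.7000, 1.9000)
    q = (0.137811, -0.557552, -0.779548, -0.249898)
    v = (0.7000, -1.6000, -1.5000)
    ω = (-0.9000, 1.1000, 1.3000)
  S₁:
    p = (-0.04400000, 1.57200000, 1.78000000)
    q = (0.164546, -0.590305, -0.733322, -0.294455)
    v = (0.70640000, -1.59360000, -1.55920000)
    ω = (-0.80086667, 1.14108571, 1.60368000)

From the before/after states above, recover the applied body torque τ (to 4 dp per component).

τ = (0.0200, -0.0100, 0.1700)

rate change Δω = (0.09913333, 0.04108571, 0.30368000)
ω₀×(Iω₀) = (-0.1287, -0.0819, -0.0198)
τ = I·(Δω/dt) + ω₀×(Iω₀) = (0.0200, -0.0100, 0.1700)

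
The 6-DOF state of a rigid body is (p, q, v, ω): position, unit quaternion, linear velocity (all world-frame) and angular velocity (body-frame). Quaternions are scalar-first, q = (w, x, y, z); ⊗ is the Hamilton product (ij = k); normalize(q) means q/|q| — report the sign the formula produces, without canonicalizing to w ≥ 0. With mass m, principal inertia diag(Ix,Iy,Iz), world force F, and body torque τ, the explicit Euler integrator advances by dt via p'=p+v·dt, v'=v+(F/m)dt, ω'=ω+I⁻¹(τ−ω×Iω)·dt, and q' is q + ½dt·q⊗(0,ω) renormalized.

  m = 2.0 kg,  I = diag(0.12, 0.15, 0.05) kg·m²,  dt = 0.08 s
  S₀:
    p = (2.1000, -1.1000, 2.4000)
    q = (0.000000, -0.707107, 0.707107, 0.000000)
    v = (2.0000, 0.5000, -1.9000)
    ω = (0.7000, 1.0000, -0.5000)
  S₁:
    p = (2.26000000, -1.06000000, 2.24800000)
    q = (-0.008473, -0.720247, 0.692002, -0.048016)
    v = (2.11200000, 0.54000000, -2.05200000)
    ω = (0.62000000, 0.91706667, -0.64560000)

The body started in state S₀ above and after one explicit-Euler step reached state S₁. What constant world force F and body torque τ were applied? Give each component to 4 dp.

rate change Δω = (-0.08000000, -0.08293333, -0.14560000)
gyro term ω₀×Iω₀ = (0.0500, -0.0245, 0.0210)
τ = I·(Δω/dt) + ω₀×(Iω₀) = (-0.0700, -0.1800, -0.0700)
velocity change Δv = (0.11200000, 0.04000000, -0.15200000)
applied force F = (2.8000, 1.0000, -3.8000)

F = (2.8000, 1.0000, -3.8000)
τ = (-0.0700, -0.1800, -0.0700)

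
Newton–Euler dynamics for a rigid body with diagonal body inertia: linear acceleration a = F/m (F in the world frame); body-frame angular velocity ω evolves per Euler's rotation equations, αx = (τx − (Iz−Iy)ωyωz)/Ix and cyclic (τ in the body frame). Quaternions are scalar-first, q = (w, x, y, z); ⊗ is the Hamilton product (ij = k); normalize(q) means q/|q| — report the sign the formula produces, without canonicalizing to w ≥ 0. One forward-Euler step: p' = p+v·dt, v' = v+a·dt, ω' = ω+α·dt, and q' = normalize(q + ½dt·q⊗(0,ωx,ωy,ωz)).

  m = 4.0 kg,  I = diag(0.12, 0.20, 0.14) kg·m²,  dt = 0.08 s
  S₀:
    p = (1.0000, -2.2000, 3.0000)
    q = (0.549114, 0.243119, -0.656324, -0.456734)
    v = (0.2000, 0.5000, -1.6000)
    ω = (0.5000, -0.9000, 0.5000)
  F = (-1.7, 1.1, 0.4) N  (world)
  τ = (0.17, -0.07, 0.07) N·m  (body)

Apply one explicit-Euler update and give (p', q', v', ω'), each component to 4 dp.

p' = (1.0160, -2.1600, 2.8720)
q' = (0.5292, 0.2243, -0.6894, -0.4409)
v' = (0.1660, 0.5220, -1.5920)
ω' = (0.5953, -0.9260, 0.5606)

precession coupling ω×(Iω) = (0.0270, -0.0050, -0.0360)
α = I⁻¹(τ − ω×Iω) = (1.1917, -0.3250, 0.7571)
ω + α·dt = (0.5953, -0.9260, 0.5606)
2q̇ = q⊗(0,ω) = (-0.4838841, -0.4646656, -0.8441291, 0.3839119)
q + ½dt·q⊗(0,ω), renormalized = (0.5292, 0.2243, -0.6894, -0.4409)
p + v·dt = (1.0160, -2.1600, 2.8720)
v' = v + a·dt = (0.1660, 0.5220, -1.5920)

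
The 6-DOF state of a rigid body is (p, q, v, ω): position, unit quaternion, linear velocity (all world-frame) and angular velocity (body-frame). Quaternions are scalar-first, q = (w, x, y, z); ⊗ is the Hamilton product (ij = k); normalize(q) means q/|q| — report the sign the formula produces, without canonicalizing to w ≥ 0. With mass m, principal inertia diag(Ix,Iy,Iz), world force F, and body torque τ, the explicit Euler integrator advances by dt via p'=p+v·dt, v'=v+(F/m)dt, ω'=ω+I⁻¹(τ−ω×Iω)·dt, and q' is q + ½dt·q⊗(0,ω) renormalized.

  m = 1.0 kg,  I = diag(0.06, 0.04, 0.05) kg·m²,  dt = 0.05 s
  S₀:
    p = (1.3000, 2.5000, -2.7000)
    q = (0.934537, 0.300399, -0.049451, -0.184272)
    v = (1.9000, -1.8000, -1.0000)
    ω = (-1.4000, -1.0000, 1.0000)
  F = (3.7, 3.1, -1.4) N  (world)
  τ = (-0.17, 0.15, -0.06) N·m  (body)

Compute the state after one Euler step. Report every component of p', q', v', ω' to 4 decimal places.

p' = (1.3950, 2.4100, -2.7500)
q' = (0.9472, 0.2615, -0.0738, -0.1699)
v' = (2.0850, -1.6450, -1.0700)
ω' = (-1.5333, -0.7950, 0.9680)

(τ − ω×Iω)/I = (-2.6667, 4.1000, -0.6400)
ω' = ω + α·dt = (-1.5333, -0.7950, 0.9680)
q⊗(0,ω) = (0.5553796, -1.5420748, -0.9769552, 0.5649066)
q' = normalize(q + ½dt·q⊗(0,ω)) = (0.9472, 0.2615, -0.0738, -0.1699)
linear accel F/m = (3.7000, 3.1000, -1.4000)
new position p' = (1.3950, 2.4100, -2.7500)
new velocity v' = (2.0850, -1.6450, -1.0700)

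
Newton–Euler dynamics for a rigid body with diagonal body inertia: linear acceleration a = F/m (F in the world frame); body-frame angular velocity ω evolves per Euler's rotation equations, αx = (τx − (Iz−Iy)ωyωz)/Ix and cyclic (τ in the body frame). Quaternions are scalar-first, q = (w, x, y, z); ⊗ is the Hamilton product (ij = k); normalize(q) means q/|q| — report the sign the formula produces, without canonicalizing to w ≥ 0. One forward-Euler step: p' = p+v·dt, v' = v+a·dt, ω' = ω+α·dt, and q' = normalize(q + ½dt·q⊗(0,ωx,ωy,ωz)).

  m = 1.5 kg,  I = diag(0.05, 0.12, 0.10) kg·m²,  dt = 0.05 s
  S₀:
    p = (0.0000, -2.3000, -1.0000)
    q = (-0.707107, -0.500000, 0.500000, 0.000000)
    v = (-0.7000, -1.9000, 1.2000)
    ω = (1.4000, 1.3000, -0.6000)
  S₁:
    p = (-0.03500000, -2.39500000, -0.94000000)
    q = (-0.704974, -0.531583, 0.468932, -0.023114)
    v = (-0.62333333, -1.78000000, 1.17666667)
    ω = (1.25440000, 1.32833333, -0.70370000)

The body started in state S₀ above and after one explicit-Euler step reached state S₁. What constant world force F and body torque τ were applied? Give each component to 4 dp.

ω₁ − ω₀ = (-0.14560000, 0.02833333, -0.10370000)
precession coupling = (0.0156, 0.0420, 0.1274)
τ = I·(Δω/dt) + ω₀×(Iω₀) = (-0.1300, 0.1100, -0.0800)
velocity change Δv = (0.07666667, 0.12000000, -0.02333333)
applied force F = (2.3000, 3.6000, -0.7000)

F = (2.3000, 3.6000, -0.7000)
τ = (-0.1300, 0.1100, -0.0800)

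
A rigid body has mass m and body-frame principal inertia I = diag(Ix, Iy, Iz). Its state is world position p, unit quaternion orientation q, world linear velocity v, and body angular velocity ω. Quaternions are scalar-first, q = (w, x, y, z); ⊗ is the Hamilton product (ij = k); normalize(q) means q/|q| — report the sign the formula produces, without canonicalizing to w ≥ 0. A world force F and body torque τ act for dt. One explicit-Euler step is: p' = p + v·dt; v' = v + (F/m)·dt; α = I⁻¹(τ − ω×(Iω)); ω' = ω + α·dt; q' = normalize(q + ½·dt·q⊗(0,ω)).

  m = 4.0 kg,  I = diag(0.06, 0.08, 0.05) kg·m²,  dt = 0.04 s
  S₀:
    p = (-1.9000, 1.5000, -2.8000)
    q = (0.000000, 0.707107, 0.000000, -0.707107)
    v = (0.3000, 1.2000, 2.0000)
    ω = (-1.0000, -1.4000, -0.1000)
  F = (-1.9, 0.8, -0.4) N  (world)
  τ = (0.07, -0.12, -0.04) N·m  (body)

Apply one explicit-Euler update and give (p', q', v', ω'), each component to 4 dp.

p' = (-1.8880, 1.5480, -2.7200)
q' = (0.0127, 0.6869, 0.0155, -0.7265)
v' = (0.2810, 1.2080, 1.9960)
ω' = (-0.9505, -1.4605, -0.1544)

precession coupling ω×(Iω) = (-0.0042, 0.0010, 0.0280)
(τ − ω×Iω)/I = (1.2367, -1.5125, -1.3600)
ω' = ω + α·dt = (-0.9505, -1.4605, -0.1544)
2q̇ = q⊗(0,ω) = (0.6363963, -0.9899498, 0.7778177, -0.9899498)
updated quaternion q' = (0.0127, 0.6869, 0.0155, -0.7265)
p' = p + v·dt = (-1.8880, 1.5480, -2.7200)
new velocity v' = (0.2810, 1.2080, 1.9960)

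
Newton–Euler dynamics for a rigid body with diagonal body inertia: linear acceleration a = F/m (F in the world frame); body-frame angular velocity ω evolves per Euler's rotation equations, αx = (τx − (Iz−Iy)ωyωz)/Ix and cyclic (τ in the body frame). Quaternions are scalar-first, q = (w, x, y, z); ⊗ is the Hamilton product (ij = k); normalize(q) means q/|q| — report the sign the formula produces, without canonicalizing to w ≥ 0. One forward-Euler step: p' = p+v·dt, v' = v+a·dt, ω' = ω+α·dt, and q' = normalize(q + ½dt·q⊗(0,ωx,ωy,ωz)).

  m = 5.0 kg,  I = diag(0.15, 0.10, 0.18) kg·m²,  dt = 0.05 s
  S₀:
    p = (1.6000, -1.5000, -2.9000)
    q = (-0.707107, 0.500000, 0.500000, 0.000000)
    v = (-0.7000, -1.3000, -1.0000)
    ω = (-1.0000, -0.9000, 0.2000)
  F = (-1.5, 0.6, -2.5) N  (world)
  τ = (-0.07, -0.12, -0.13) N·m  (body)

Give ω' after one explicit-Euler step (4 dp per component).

ω' = (-1.0185, -0.9630, 0.1764)

ω×(Iω) gyroscopic = (-0.0144, 0.0060, -0.0450)
α = I⁻¹(τ − ω×Iω) = (-0.3707, -1.2600, -0.4722)
ω + α·dt = (-1.0185, -0.9630, 0.1764)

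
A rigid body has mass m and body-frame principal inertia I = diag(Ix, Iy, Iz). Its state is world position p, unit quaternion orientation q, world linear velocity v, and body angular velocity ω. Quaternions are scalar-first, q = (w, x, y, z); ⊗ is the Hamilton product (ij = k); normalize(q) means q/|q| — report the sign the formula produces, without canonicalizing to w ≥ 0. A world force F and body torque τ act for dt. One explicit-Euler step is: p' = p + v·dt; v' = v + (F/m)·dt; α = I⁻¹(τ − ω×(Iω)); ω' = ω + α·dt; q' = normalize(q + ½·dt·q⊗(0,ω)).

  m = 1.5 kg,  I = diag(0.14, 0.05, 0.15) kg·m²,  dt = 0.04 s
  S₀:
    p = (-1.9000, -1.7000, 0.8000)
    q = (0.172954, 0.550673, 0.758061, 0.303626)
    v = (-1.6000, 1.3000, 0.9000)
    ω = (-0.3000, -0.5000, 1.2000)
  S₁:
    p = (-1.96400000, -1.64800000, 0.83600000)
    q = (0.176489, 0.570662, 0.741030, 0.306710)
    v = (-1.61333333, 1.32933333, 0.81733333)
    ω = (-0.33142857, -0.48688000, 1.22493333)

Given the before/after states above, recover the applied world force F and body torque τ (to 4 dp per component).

F = (-0.5000, 1.1000, -3.1000)
τ = (-0.1700, 0.0200, 0.0800)

rate change Δω = (-0.03142857, 0.01312000, 0.02493333)
ω₀×(Iω₀) = (-0.0600, 0.0036, -0.0135)
applied torque τ = (-0.1700, 0.0200, 0.0800)
Δv = v₁−v₀ = (-0.01333333, 0.02933333, -0.08266667)
m·(v₁−v₀)/dt = (-0.5000, 1.1000, -3.1000)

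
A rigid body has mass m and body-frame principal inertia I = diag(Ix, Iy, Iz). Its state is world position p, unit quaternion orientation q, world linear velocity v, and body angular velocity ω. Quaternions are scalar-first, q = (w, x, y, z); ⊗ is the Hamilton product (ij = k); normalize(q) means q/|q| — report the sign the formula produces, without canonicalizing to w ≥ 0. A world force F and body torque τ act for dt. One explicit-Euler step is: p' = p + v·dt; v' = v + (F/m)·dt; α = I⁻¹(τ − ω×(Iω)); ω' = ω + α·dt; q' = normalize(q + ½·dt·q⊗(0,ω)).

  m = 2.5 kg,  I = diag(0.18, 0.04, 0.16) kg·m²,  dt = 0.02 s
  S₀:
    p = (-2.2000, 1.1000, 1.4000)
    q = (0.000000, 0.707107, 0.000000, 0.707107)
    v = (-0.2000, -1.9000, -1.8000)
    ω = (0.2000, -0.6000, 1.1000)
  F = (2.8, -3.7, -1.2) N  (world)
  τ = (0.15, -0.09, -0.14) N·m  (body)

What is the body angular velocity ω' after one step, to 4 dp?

ω' = (0.2255, -0.6472, 1.0804)

angular accel α = (1.2733, -2.3600, -0.9800)
ω' = ω + α·dt = (0.2255, -0.6472, 1.0804)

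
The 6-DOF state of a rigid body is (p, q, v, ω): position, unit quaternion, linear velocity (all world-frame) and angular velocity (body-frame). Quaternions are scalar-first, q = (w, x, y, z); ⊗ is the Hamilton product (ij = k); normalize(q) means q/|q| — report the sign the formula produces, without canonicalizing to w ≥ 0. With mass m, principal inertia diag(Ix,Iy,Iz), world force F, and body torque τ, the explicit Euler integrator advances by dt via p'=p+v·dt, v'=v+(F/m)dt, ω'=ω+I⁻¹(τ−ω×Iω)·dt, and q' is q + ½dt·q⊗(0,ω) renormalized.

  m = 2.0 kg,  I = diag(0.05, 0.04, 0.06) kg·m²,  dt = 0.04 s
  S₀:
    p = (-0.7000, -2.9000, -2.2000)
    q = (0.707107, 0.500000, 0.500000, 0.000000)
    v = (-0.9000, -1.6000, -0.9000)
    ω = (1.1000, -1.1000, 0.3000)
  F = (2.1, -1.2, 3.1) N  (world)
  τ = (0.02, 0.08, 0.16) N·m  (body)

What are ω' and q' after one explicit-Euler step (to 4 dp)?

ω' = (1.1213, -1.0167, 0.3986)
q' = (0.7068, 0.5183, 0.4812, -0.0177)

angular accel α = (0.5320, 2.0825, 2.4650)
new body rate ω' = (1.1213, -1.0167, 0.3986)
Hamilton product q⊗(0,ω) = (0.0000000, 0.9278177, -0.9278177, -0.8878679)
updated quaternion q' = (0.7068, 0.5183, 0.4812, -0.0177)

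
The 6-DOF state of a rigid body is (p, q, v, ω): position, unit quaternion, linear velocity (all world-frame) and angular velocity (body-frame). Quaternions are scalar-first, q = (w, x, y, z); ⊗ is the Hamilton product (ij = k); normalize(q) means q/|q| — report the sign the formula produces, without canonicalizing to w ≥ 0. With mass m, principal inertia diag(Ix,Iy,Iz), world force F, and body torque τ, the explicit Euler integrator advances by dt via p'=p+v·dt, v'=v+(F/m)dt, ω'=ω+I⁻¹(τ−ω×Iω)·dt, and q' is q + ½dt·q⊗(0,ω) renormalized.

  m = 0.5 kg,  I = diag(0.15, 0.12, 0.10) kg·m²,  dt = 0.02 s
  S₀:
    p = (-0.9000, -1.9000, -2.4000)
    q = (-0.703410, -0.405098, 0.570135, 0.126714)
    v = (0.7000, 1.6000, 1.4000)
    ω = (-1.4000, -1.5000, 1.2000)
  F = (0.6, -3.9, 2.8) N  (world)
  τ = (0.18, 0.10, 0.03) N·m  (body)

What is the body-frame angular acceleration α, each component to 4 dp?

gyro term ω×Iω = (0.0360, -0.0840, -0.0630)
(τ − ω×Iω)/I = (0.9600, 1.5333, 0.9300)

α = (0.9600, 1.5333, 0.9300)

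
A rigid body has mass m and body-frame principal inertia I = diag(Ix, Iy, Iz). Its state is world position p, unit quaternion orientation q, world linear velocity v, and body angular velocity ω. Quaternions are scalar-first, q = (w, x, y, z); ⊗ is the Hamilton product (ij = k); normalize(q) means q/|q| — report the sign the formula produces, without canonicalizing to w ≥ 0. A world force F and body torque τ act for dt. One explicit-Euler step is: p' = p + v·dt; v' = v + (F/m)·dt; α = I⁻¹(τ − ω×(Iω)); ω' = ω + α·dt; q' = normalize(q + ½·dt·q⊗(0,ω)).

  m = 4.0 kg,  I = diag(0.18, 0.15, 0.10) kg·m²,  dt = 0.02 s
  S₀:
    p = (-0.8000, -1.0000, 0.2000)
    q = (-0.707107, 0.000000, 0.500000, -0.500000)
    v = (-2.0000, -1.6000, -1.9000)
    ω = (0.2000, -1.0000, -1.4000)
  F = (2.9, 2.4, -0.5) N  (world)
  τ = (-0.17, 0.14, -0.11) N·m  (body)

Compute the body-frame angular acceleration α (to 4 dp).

α = (-0.5556, 1.0827, -1.1600)

precession coupling ω×(Iω) = (-0.0700, -0.0224, 0.0060)
(τ − ω×Iω)/I = (-0.5556, 1.0827, -1.1600)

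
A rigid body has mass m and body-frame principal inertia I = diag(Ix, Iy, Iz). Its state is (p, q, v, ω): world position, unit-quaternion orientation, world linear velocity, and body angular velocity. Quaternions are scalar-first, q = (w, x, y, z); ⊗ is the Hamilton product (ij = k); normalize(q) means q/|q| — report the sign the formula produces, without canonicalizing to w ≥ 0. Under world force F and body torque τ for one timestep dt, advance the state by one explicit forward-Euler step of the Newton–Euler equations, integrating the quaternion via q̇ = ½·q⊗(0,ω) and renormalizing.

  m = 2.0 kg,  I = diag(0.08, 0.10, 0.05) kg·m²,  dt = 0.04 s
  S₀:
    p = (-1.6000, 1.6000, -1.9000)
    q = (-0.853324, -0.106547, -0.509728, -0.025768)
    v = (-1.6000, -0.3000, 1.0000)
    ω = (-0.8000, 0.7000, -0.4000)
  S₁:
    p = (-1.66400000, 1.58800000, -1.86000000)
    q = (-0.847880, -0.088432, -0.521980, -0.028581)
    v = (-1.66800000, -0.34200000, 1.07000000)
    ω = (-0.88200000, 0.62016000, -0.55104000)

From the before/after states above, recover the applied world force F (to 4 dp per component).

velocity change Δv = (-0.06800000, -0.04200000, 0.07000000)
m·(v₁−v₀)/dt = (-3.4000, -2.1000, 3.5000)

F = (-3.4000, -2.1000, 3.5000)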